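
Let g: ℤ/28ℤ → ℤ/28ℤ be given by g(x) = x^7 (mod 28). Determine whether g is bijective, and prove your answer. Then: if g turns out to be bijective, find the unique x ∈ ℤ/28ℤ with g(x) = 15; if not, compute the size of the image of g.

g(0) = 0^7 = 0.
g(14): Repeated squaring mod 28: 14^1 ≡ 14, 14^2 ≡ 14² = 196 ≡ 0, 14^4 ≡ 0² = 0. Since 7 = 4 + 2 + 1, 14^7 ≡ 0·0·14: 0·0 = 0, then 0·14 = 0. So 14^7 ≡ 0 (mod 28).
So g(0) = g(14) = 0 while 0 ≠ 14, thus g is not injective, hence not bijective.
Since g is not bijective, we determine |image(g)|. Computing x^7 mod 28 for each x (by repeated squaring, reducing mod 28 at every step), the values g(0), g(1), …, g(27) are: 0, 1, 16, 3, 4, 5, 20, 7, 8, 9, 24, 11, 12, 13, 0, 15, 16, 17, 4, 19, 20, 21, 8, 23, 24, 25, 12, 27.
The distinct values are {0, 1, 3, 4, 5, 7, 8, 9, 11, 12, 13, 15, 16, 17, 19, 20, 21, 23, 24, 25, 27}; there are 21 of them.

21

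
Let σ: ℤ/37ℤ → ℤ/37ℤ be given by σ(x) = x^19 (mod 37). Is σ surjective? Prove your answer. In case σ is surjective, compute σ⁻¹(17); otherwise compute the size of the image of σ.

Since 37 is prime, the nonzero elements of ℤ/37ℤ form a cyclic group of order 36.
As gcd(19, 36) = 1, raising to the 19th power is a bijection on this group: if a^19 ≡ b^19 then (ab^{−1})^19 = 1, and the only element of order dividing gcd(19, 36) = 1 is 1, so a = b.
With σ(0) = 0 this makes σ injective on all of ℤ/37ℤ, hence bijective (finite equal-size domain and codomain). In particular σ is surjective.
Since σ is surjective, we find the preimage of 17. The inverse of x ↦ x^19 on (ℤ/37ℤ)^× is x ↦ x^19, because 19·19 = 361 = 10·36 + 1 ≡ 1 (mod 36) and x^{36} = 1 for x ≠ 0 (Fermat). So σ⁻¹(17) = 17^19 mod 37.
Repeated squaring mod 37: 17^1 ≡ 17, 17^2 ≡ 17² = 289 ≡ 30, 17^4 ≡ 30² = 900 ≡ 12, 17^8 ≡ 12² = 144 ≡ 33, 17^16 ≡ 33² = 1089 ≡ 16. Since 19 = 16 + 2 + 1, 17^19 ≡ 16·30·17: 16·30 = 480 ≡ 36, then 36·17 = 612 ≡ 20. So 17^19 ≡ 20 (mod 37).
Hence σ⁻¹(17) = 20.

20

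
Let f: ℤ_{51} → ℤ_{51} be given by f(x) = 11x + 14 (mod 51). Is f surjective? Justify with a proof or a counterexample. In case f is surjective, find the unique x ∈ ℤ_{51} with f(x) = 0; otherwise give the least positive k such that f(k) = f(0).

Since gcd(11, 51) = 1, 11 is invertible modulo 51. Euclid's algorithm: 51 = 4·11 + 7, 11 = 1·7 + 4, 7 = 1·4 + 3, 4 = 1·3 + 1; back-substituting gives 1 = 14·11 − 3·51, so 11⁻¹ ≡ 14 (mod 51).
For any y ∈ ℤ_{51}, x = 14(y − 14) mod 51 satisfies f(x) = 11·14(y − 14) + 14 ≡ y (since 11·14 ≡ 1 mod 51). So every y has a preimage.
Hence f is surjective.
Since f is surjective, we find f⁻¹(0): we need 11x ≡ 0 − 14 ≡ 37 (mod 51). Using 11⁻¹ = 14: x ≡ 14·37 = 518 = 10·51 + 8, so x = 8.
Check: f(8) = 11·8 + 14 = 102 = 2·51 + 0 ≡ 0 (mod 51).

8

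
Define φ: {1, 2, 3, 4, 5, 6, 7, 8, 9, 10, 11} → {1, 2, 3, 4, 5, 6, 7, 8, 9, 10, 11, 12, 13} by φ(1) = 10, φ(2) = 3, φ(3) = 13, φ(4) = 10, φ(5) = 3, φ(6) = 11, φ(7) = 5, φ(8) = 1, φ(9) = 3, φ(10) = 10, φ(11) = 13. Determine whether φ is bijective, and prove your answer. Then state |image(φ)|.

6

φ(1) = 10 = φ(4) with 1 ≠ 4, so φ is not injective, hence not bijective.
The image of φ is {1, 3, 5, 10, 11, 13}, which has 6 elements.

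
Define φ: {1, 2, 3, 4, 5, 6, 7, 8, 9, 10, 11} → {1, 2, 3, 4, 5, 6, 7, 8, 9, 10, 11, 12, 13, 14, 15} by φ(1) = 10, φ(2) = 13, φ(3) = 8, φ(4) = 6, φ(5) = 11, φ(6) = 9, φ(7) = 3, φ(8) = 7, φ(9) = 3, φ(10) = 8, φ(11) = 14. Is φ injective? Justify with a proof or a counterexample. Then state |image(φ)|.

φ(7) = 3 = φ(9) with 7 ≠ 9, so φ is not injective.
The image of φ is {3, 6, 7, 8, 9, 10, 11, 13, 14}, which has 9 elements.

9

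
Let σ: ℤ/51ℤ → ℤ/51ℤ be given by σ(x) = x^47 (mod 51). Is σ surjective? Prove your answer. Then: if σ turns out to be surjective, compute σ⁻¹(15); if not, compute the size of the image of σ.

Computing x^47 mod 51 for each x (by repeated squaring, reducing mod 51 at every step), the values σ(0), σ(1), …, σ(50) are: 0, 1, 26, 6, 13, 41, 3, 22, 32, 36, 46, 14, 27, 4, 11, 42, 16, 17, 18, 43, 23, 30, 7, 20, 39, 49, 2, 12, 31, 44, 21, 28, 8, 33, 34, 35, 9, 40, 47, 24, 37, 5, 15, 19, 29, 48, 10, 38, 45, 25, 50.
Every element of ℤ/51ℤ appears exactly once in this list, so σ is a bijection, and in particular surjective.
Since σ is surjective, we read off the preimage of 15 from the same table: σ(42) = 15, so σ⁻¹(15) = 42.

42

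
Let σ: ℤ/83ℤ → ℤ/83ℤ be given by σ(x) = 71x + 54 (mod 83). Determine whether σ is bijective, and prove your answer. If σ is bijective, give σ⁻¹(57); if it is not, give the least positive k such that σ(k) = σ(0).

Recall: σ is injective when σ(s) = σ(t) forces s = t.
If σ(s) = σ(t), then 71s ≡ 71t (mod 83). Because gcd(71, 83) = 1, we may cancel 71 to get s ≡ t (mod 83).
We now compute 71⁻¹ mod 83 explicitly. Euclid's algorithm: 83 = 1·71 + 12, 71 = 5·12 + 11, 12 = 1·11 + 1; back-substituting gives 1 = 76·71 − 65·83, so 71⁻¹ ≡ 76 (mod 83).
For any y ∈ ℤ/83ℤ, x = 76(y − 54) mod 83 satisfies σ(x) = 71·76(y − 54) + 54 ≡ y (since 71·76 ≡ 1 mod 83). So every y has a preimage.
So σ is bijective.
Since σ is bijective, we find σ⁻¹(57): we need 71x ≡ 57 − 54 ≡ 3 (mod 83). Using 71⁻¹ = 76: x ≡ 76·3 = 228 = 2·83 + 62, so x = 62.
Check: σ(62) = 71·62 + 54 = 4456 = 53·83 + 57 ≡ 57 (mod 83).

62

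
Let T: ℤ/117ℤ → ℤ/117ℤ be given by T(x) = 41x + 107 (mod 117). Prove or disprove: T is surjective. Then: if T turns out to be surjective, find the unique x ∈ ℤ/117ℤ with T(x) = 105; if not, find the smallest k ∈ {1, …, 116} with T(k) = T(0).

77

Since gcd(41, 117) = 1, 41 is invertible modulo 117. Euclid's algorithm: 117 = 2·41 + 35, 41 = 1·35 + 6, 35 = 5·6 + 5, 6 = 1·5 + 1; back-substituting gives 1 = 20·41 − 7·117, so 41⁻¹ ≡ 20 (mod 117).
Then y ↦ 20(y − 107) is a two-sided inverse to T, so every y ∈ ℤ/117ℤ has a preimage.
Therefore T is surjective.
Since T is surjective, we find T⁻¹(105): we need 41x ≡ 105 − 107 ≡ 115 (mod 117). Using 41⁻¹ = 20: x ≡ 20·115 = 2300 = 19·117 + 77, so x = 77.
Check: T(77) = 41·77 + 107 = 3264 = 27·117 + 105 ≡ 105 (mod 117).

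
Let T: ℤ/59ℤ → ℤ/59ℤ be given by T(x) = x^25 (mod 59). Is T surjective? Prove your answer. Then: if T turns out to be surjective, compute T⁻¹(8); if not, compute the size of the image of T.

56

Since 59 is prime, the nonzero elements of ℤ/59ℤ form a cyclic group of order 58.
As gcd(25, 58) = 1, raising to the 25th power is a bijection on this group: if s^25 ≡ t^25 then (st^{−1})^25 = 1, and the only element of order dividing gcd(25, 58) = 1 is 1, so s = t.
With T(0) = 0 this makes T injective on all of ℤ/59ℤ, hence bijective (finite equal-size domain and codomain). In particular T is surjective.
Since T is surjective, we find the preimage of 8. The inverse of x ↦ x^25 on (ℤ/59ℤ)^× is x ↦ x^7, because 25·7 = 175 = 3·58 + 1 ≡ 1 (mod 58) and x^{58} = 1 for x ≠ 0 (Fermat). So T⁻¹(8) = 8^7 mod 59.
Repeated squaring mod 59: 8^1 ≡ 8, 8^2 ≡ 8² = 64 ≡ 5, 8^4 ≡ 5² = 25. Since 7 = 4 + 2 + 1, 8^7 ≡ 25·5·8: 25·5 = 125 ≡ 7, then 7·8 = 56. So 8^7 ≡ 56 (mod 59).
Hence T⁻¹(8) = 56.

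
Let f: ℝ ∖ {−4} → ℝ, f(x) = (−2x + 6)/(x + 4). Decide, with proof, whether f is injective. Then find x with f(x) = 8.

-13/5

Suppose f(x_1) = f(x_2). Cross-multiplying: (−2x_1 + 6)(x_2 + 4) = (−2x_2 + 6)(x_1 + 4).
Expanding both sides and cancelling the symmetric terms leaves −14·(x_1 − x_2) = 0. Since −14 ≠ 0, x_1 = x_2. Therefore f is injective.
Solving f(x) = 8: cross-multiplying gives −2x + 6 = 8(x + 4), which rearranges to −10x = 26, so x = −13/5.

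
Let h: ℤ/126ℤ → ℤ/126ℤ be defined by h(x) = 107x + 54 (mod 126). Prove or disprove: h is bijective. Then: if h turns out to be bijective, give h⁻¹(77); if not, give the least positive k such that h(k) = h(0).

Recall that injectivity means: for all u, v in the domain, h(u) = h(v) implies u = v.
Suppose h(u) = h(v) in ℤ/126ℤ. Then 107u + 54 ≡ 107v + 54 (mod 126), thus 107(u − v) ≡ 0 (mod 126).
Since gcd(107, 126) = 1, 107 is invertible modulo 126, thus u − v ≡ 0 (mod 126), i.e. u = v.
We now compute 107⁻¹ mod 126 explicitly. Euclid's algorithm: 126 = 1·107 + 19, 107 = 5·19 + 12, 19 = 1·12 + 7, 12 = 1·7 + 5, 7 = 1·5 + 2, 5 = 2·2 + 1; back-substituting gives 1 = 53·107 − 45·126, so 107⁻¹ ≡ 53 (mod 126).
Then y ↦ 53(y − 54) is a two-sided inverse to h, so every y ∈ ℤ/126ℤ has a preimage.
Hence h is bijective.
Since h is bijective, we find h⁻¹(77): we need 107x ≡ 77 − 54 ≡ 23 (mod 126). Using 107⁻¹ = 53: x ≡ 53·23 = 1219 = 9·126 + 85, so x = 85.
Check: h(85) = 107·85 + 54 = 9149 = 72·126 + 77 ≡ 77 (mod 126).

85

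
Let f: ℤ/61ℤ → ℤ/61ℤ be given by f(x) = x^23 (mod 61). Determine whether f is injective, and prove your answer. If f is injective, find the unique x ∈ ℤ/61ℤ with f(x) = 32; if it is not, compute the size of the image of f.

21

Since 61 is prime, the nonzero elements of ℤ/61ℤ form a cyclic group of order 60.
As gcd(23, 60) = 1, raising to the 23rd power is a bijection on this group: if u^23 ≡ v^23 then (uv^{−1})^23 = 1, and the only element of order dividing gcd(23, 60) = 1 is 1, so u = v.
With f(0) = 0 this makes f injective on all of ℤ/61ℤ, hence bijective (finite equal-size domain and codomain). In particular f is injective.
Since f is injective, we find the preimage of 32. The inverse of x ↦ x^23 on (ℤ/61ℤ)^× is x ↦ x^47, because 23·47 = 1081 = 18·60 + 1 ≡ 1 (mod 60) and x^{60} = 1 for x ≠ 0 (Fermat). So f⁻¹(32) = 32^47 mod 61.
Repeated squaring mod 61: 32^1 ≡ 32, 32^2 ≡ 32² = 1024 ≡ 48, 32^4 ≡ 48² = 2304 ≡ 47, 32^8 ≡ 47² = 2209 ≡ 13, 32^16 ≡ 13² = 169 ≡ 47, 32^32 ≡ 47² = 2209 ≡ 13. Since 47 = 32 + 8 + 4 + 2 + 1, 32^47 ≡ 13·13·47·48·32: 13·13 = 169 ≡ 47, then 47·47 = 2209 ≡ 13, then 13·48 = 624 ≡ 14, then 14·32 = 448 ≡ 21. So 32^47 ≡ 21 (mod 61).
Hence f⁻¹(32) = 21.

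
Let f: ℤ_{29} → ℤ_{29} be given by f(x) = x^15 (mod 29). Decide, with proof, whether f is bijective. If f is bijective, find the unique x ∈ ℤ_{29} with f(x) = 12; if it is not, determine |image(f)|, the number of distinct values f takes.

Since 29 is prime, the nonzero elements of ℤ_{29} form a cyclic group of order 28.
As gcd(15, 28) = 1, raising to the 15th power is a bijection on this group: if x_1^15 ≡ x_2^15 then (x_1x_2^{−1})^15 = 1, and the only element of order dividing gcd(15, 28) = 1 is 1, so x_1 = x_2.
With f(0) = 0 this makes f injective on all of ℤ_{29}, hence bijective (finite equal-size domain and codomain). In particular f is bijective.
Since f is bijective, we find the preimage of 12. The inverse of x ↦ x^15 on (ℤ_{29})^× is x ↦ x^15, because 15·15 = 225 = 8·28 + 1 ≡ 1 (mod 28) and x^{28} = 1 for x ≠ 0 (Fermat). So f⁻¹(12) = 12^15 mod 29.
Repeated squaring mod 29: 12^1 ≡ 12, 12^2 ≡ 12² = 144 ≡ 28, 12^4 ≡ 28² = 784 ≡ 1, 12^8 ≡ 1² = 1. Since 15 = 8 + 4 + 2 + 1, 12^15 ≡ 1·1·28·12: 1·1 = 1, then 1·28 = 28, then 28·12 = 336 ≡ 17. So 12^15 ≡ 17 (mod 29).
Hence f⁻¹(12) = 17.

17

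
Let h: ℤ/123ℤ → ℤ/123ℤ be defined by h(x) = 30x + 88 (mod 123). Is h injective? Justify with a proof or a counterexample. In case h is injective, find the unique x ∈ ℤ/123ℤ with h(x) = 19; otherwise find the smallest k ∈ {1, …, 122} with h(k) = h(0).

We have gcd(30, 123) = 3 > 1. Taking a = 0 and b = 41: h(0) = 88 and h(41) = 30·41 + 88 = 1318 ≡ 88 (mod 123).
So h(0) = h(41) while 0 ≠ 41, so h is not injective.
Since h is not injective, we find the least positive k with h(k) = h(0): this means 30k ≡ 0 (mod 123), i.e. 123 ∣ 30k. Since gcd(30, 123) = 3, dividing through by 3 this holds exactly when 41 ∣ 10k, and as gcd(10, 41) = 1, exactly when 41 ∣ k.
The smallest positive such k is 41.

41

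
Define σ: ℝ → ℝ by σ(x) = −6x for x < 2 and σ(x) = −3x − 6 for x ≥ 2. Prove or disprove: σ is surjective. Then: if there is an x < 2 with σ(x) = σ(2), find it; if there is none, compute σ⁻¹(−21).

Both pieces are strictly decreasing (slopes −6 and −3), so each is injective on its own interval.
The left piece maps (−∞, 2) onto (−12, ∞); the right piece maps [2, ∞) onto (−∞, −12].
These images together cover ℝ, so σ is surjective.
Because the two images are disjoint, no x < 2 has σ(x) = σ(2), so we compute σ⁻¹(−21): −21 lies in (−∞, −12], so solve −3x − 6 = −21: x = (−21 + 6)/(−3) = 5.

5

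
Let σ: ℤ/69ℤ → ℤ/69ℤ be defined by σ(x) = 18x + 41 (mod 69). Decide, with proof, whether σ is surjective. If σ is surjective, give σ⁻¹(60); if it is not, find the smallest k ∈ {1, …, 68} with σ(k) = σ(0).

23

Since gcd(18, 69) = 3, we have 18x ≡ 0 (mod 3) for all x, so σ(x) ≡ 2 (mod 3).
But 0 ≢ 2 (mod 3), so 0 ∈ ℤ/69ℤ has no preimage. Thus σ is not surjective.
Since σ is not surjective, we find the least positive k with σ(k) = σ(0): this means 18k ≡ 0 (mod 69), i.e. 69 ∣ 18k. Since gcd(18, 69) = 3, dividing through by 3 this holds exactly when 23 ∣ 6k, and as gcd(6, 23) = 1, exactly when 23 ∣ k.
The smallest positive such k is 23.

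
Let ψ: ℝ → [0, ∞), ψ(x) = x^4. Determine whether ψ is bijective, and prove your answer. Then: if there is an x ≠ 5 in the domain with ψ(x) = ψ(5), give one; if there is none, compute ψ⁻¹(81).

-5

ψ(5) = 625 = (−5)^4 = ψ(−5) (since 4 is even), with 5 ≠ −5. So ψ is not injective, hence not bijective.
For the follow-up, such an x exists: taking x = −5 ∈ ℝ gives ψ(−5) = 625 = ψ(5) with −5 ≠ 5.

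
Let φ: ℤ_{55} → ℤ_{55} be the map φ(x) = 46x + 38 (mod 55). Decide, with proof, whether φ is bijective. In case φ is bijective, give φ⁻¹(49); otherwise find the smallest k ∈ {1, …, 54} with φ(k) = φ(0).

11

Recall that φ is injective if φ(x_1) = φ(x_2) implies x_1 = x_2.
Suppose φ(x_1) = φ(x_2) in ℤ_{55}. Then 46x_1 + 38 ≡ 46x_2 + 38 (mod 55), thus 46(x_1 − x_2) ≡ 0 (mod 55).
Since gcd(46, 55) = 1, 46 is invertible modulo 55, thus x_1 − x_2 ≡ 0 (mod 55), i.e. x_1 = x_2.
We now compute 46⁻¹ mod 55 explicitly. Euclid's algorithm: 55 = 1·46 + 9, 46 = 5·9 + 1; back-substituting gives 1 = 6·46 − 5·55, so 46⁻¹ ≡ 6 (mod 55).
Then y ↦ 6(y − 38) is a two-sided inverse to φ, so every y ∈ ℤ_{55} has a preimage.
Hence φ is bijective.
Since φ is bijective, we find φ⁻¹(49): we need 46x ≡ 49 − 38 ≡ 11 (mod 55). Using 46⁻¹ = 6: x ≡ 6·11 = 66 = 1·55 + 11, so x = 11.
Check: φ(11) = 46·11 + 38 = 544 = 9·55 + 49 ≡ 49 (mod 55).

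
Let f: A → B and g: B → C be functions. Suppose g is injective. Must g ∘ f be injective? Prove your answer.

not injective

No. Take A = {1, 2}, B = C = {1, 2, 3, 4, 5, 6}, f(1) = f(2) = 1, and g = identity (injective).
Then (g ∘ f)(1) = (g ∘ f)(2) = 1 with 1 ≠ 2, so g ∘ f is not injective.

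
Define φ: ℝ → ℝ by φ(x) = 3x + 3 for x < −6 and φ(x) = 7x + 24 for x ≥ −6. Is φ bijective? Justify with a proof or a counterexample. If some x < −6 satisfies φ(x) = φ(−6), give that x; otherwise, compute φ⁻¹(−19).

Both pieces are strictly increasing (slopes 3 and 7), so each is injective on its own interval.
The left piece maps (−∞, −6) onto (−∞, −15); the right piece maps [−6, ∞) onto [−18, ∞).
These images overlap. In particular φ(−6) = −18 (right piece), and solving 3x + 3 = −18 on the left piece gives x = −7 < −6.
So φ(−7) = φ(−6) with −7 ≠ −6, and φ is not injective, hence not bijective. This x = −7 is the requested value below −6.

-7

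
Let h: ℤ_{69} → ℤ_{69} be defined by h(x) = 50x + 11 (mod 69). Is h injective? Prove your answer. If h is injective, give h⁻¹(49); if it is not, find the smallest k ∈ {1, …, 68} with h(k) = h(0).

67

If h(u) = h(v), then 50u ≡ 50v (mod 69). Because gcd(50, 69) = 1, we may cancel 50 to get u ≡ v (mod 69).
Hence h is injective.
We now compute 50⁻¹ mod 69 explicitly. Euclid's algorithm: 69 = 1·50 + 19, 50 = 2·19 + 12, 19 = 1·12 + 7, 12 = 1·7 + 5, 7 = 1·5 + 2, 5 = 2·2 + 1; back-substituting gives 1 = 29·50 − 21·69, so 50⁻¹ ≡ 29 (mod 69).
Since h is injective, we compute h⁻¹(49): solve 50x + 11 ≡ 49 (mod 69), i.e. 50x ≡ 38 (mod 69).
Multiplying by 50⁻¹ = 29 gives x ≡ 29·38 = 1102 = 15·69 + 67 ≡ 67 (mod 69).
Check: h(67) = 50·67 + 11 = 3361 = 48·69 + 49 ≡ 49 (mod 69).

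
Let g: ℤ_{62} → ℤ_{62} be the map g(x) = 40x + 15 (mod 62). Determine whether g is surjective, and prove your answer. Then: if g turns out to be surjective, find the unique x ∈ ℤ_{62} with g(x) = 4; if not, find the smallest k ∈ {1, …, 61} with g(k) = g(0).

31

Since gcd(40, 62) = 2, we have 40x ≡ 0 (mod 2) for all x, so g(x) ≡ 1 (mod 2).
But 0 ≢ 1 (mod 2), so 0 ∈ ℤ_{62} has no preimage. Hence g is not surjective.
Since g is not surjective, we find the least positive k with g(k) = g(0): this means 40k ≡ 0 (mod 62), i.e. 62 ∣ 40k. Since gcd(40, 62) = 2, dividing through by 2 this holds exactly when 31 ∣ 20k, and as gcd(20, 31) = 1, exactly when 31 ∣ k.
The smallest positive such k is 31.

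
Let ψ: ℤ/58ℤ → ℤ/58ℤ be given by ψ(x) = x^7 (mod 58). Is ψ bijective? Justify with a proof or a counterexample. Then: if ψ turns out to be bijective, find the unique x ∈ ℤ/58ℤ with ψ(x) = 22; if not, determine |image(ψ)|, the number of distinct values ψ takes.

ψ(4): Repeated squaring mod 58: 4^1 ≡ 4, 4^2 ≡ 4² = 16, 4^4 ≡ 16² = 256 ≡ 24. Since 7 = 4 + 2 + 1, 4^7 ≡ 24·16·4: 24·16 = 384 ≡ 36, then 36·4 = 144 ≡ 28. So 4^7 ≡ 28 (mod 58).
ψ(6): Repeated squaring mod 58: 6^1 ≡ 6, 6^2 ≡ 6² = 36, 6^4 ≡ 36² = 1296 ≡ 20. Since 7 = 4 + 2 + 1, 6^7 ≡ 20·36·6: 20·36 = 720 ≡ 24, then 24·6 = 144 ≡ 28. So 6^7 ≡ 28 (mod 58).
So ψ(4) = ψ(6) = 28 while 4 ≠ 6, therefore ψ is not injective, hence not bijective.
Since ψ is not bijective, we determine |image(ψ)|. Computing x^7 mod 58 for each x (by repeated squaring, reducing mod 58 at every step), the values ψ(0), ψ(1), …, ψ(57) are: 0, 1, 12, 41, 28, 57, 28, 1, 46, 57, 46, 41, 46, 57, 12, 17, 30, 41, 46, 41, 30, 41, 28, 1, 30, 1, 46, 17, 28, 29, 30, 41, 12, 57, 28, 57, 30, 17, 28, 17, 12, 17, 28, 41, 46, 1, 12, 17, 12, 1, 12, 57, 30, 1, 30, 17, 46, 57.
The distinct values are {0, 1, 12, 17, 28, 29, 30, 41, 46, 57}; there are 10 of them.

10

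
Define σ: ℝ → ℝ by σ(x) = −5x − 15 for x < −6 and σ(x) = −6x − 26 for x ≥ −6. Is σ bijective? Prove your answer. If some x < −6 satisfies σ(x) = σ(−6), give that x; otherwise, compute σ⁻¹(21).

Both pieces are strictly decreasing (slopes −5 and −6), so each is injective on its own interval.
The left piece maps (−∞, −6) onto (15, ∞); the right piece maps [−6, ∞) onto (−∞, 10].
The images leave a gap (15 has no preimage), so σ is not surjective, hence not bijective.
Because the two images are disjoint, no x < −6 has σ(x) = σ(−6), so we compute σ⁻¹(21): 21 lies in (15, ∞), so solve −5x − 15 = 21: x = (21 + 15)/(−5) = −36/5.

-36/5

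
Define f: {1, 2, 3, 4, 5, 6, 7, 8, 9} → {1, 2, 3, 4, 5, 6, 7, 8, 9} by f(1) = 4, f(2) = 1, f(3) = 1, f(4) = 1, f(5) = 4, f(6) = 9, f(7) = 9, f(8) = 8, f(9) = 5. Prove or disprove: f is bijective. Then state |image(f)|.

5

f(2) = 1 = f(3) with 2 ≠ 3, so f is not injective, hence not bijective.
The image of f is {1, 4, 5, 8, 9}, which has 5 elements.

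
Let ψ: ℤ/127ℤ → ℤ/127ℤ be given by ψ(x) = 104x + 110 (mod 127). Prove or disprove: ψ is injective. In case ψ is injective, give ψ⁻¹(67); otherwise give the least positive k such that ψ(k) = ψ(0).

If ψ(u) = ψ(v), then 104u ≡ 104v (mod 127). Because gcd(104, 127) = 1, we may cancel 104 to get u ≡ v (mod 127).
Thus ψ is injective.
We now compute 104⁻¹ mod 127 explicitly. Euclid's algorithm: 127 = 1·104 + 23, 104 = 4·23 + 12, 23 = 1·12 + 11, 12 = 1·11 + 1; back-substituting gives 1 = 11·104 − 9·127, so 104⁻¹ ≡ 11 (mod 127).
Since ψ is injective, we compute ψ⁻¹(67): solve 104x + 110 ≡ 67 (mod 127), i.e. 104x ≡ 84 (mod 127).
Multiplying by 104⁻¹ = 11 gives x ≡ 11·84 = 924 = 7·127 + 35 ≡ 35 (mod 127).
Check: ψ(35) = 104·35 + 110 = 3750 = 29·127 + 67 ≡ 67 (mod 127).

35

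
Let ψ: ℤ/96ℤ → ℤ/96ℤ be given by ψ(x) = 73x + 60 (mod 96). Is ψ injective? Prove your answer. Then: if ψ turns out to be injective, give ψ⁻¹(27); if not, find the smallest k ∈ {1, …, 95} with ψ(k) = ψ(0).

By definition, ψ is injective when ψ(u) = ψ(v) forces u = v.
If ψ(u) = ψ(v), then 73u ≡ 73v (mod 96). Because gcd(73, 96) = 1, we may cancel 73 to get u ≡ v (mod 96).
Thus ψ is injective.
We now compute 73⁻¹ mod 96 explicitly. Euclid's algorithm: 96 = 1·73 + 23, 73 = 3·23 + 4, 23 = 5·4 + 3, 4 = 1·3 + 1; back-substituting gives 1 = 25·73 − 19·96, so 73⁻¹ ≡ 25 (mod 96).
Since ψ is injective, we find ψ⁻¹(27): we need 73x ≡ 27 − 60 ≡ 63 (mod 96). Using 73⁻¹ = 25: x ≡ 25·63 = 1575 = 16·96 + 39, so x = 39.
Check: ψ(39) = 73·39 + 60 = 2907 = 30·96 + 27 ≡ 27 (mod 96).

39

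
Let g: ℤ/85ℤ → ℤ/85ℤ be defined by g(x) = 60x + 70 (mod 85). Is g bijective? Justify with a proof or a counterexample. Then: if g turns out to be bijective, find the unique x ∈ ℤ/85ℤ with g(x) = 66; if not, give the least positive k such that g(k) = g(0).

17

Recall that injectivity means: for all a, b in the domain, g(a) = g(b) implies a = b.
We have gcd(60, 85) = 5 > 1. Taking a = 0 and b = 17: g(0) = 70 and g(17) = 60·17 + 70 = 1090 ≡ 70 (mod 85).
So g(0) = g(17) while 0 ≠ 17, so g is not injective, hence not bijective.
Since g is not bijective, we find the least positive k with g(k) = g(0): this means 60k ≡ 0 (mod 85), i.e. 85 ∣ 60k. Since gcd(60, 85) = 5, dividing through by 5 this holds exactly when 17 ∣ 12k, and as gcd(12, 17) = 1, exactly when 17 ∣ k.
The smallest positive such k is 17.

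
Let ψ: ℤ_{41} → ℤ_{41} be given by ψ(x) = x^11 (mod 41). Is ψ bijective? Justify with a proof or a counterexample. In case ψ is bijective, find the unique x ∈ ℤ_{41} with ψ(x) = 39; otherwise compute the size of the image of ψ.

Since 41 is prime, the nonzero elements of ℤ_{41} form a cyclic group of order 40.
As gcd(11, 40) = 1, raising to the 11th power is a bijection on this group: if s^11 ≡ t^11 then (st^{−1})^11 = 1, and the only element of order dividing gcd(11, 40) = 1 is 1, so s = t.
With ψ(0) = 0 this makes ψ injective on all of ℤ_{41}, hence bijective (finite equal-size domain and codomain). In particular ψ is bijective.
Since ψ is bijective, we find the preimage of 39. The inverse of x ↦ x^11 on (ℤ_{41})^× is x ↦ x^11, because 11·11 = 121 = 3·40 + 1 ≡ 1 (mod 40) and x^{40} = 1 for x ≠ 0 (Fermat). So ψ⁻¹(39) = 39^11 mod 41.
Repeated squaring mod 41: 39^1 ≡ 39, 39^2 ≡ 39² = 1521 ≡ 4, 39^4 ≡ 4² = 16, 39^8 ≡ 16² = 256 ≡ 10. Since 11 = 8 + 2 + 1, 39^11 ≡ 10·4·39: 10·4 = 40, then 40·39 = 1560 ≡ 2. So 39^11 ≡ 2 (mod 41).
Hence ψ⁻¹(39) = 2.

2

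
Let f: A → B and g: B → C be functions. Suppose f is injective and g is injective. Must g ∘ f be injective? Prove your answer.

injective

Suppose (g ∘ f)(u) = (g ∘ f)(v), i.e. g(f(u)) = g(f(v)).
Since g is injective, f(u) = f(v). Since f is injective, u = v. So g ∘ f is injective.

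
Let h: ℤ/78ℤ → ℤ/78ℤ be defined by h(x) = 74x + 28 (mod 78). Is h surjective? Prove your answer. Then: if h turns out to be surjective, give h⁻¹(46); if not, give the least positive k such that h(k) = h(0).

39

Since gcd(74, 78) = 2, we have 74x ≡ 0 (mod 2) for all x, so h(x) ≡ 0 (mod 2).
But 1 ≢ 0 (mod 2), so 1 ∈ ℤ/78ℤ has no preimage. So h is not surjective.
Since h is not surjective, we find the least positive k with h(k) = h(0): this means 74k ≡ 0 (mod 78), i.e. 78 ∣ 74k. Since gcd(74, 78) = 2, dividing through by 2 this holds exactly when 39 ∣ 37k, and as gcd(37, 39) = 1, exactly when 39 ∣ k.
The smallest positive such k is 39.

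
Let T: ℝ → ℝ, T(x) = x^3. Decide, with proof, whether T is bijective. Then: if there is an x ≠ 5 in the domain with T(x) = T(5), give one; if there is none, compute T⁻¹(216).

6

On ℝ, x ↦ x^3 is strictly increasing (injective) and for any y ∈ ℝ the 3rd root y^{1/3} lies in ℝ (surjective). So T is bijective.
Since x ↦ x^3 is strictly increasing on ℝ, it is injective there, so no x ≠ 5 in the domain has T(x) = T(5). We therefore compute T⁻¹(216) = 216^{1/3} = 6 (indeed 6^3 = 216).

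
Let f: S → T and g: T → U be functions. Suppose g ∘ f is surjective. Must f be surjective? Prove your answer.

No. Take S = {1, 2, 3}, T = {1, 2, 3, 4, 5}, U = {1}, f(a) = 1 for every a ∈ S, and g(b) = 1 for every b ∈ T.
Then g ∘ f is surjective onto {1}, but 5 ∈ T has no preimage under f, so f is not surjective.

not surjective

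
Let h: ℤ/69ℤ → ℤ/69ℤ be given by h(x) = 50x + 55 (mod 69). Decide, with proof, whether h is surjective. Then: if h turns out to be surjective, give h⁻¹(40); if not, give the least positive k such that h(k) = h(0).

Since gcd(50, 69) = 1, 50 is invertible modulo 69. Euclid's algorithm: 69 = 1·50 + 19, 50 = 2·19 + 12, 19 = 1·12 + 7, 12 = 1·7 + 5, 7 = 1·5 + 2, 5 = 2·2 + 1; back-substituting gives 1 = 29·50 − 21·69, so 50⁻¹ ≡ 29 (mod 69).
Then y ↦ 29(y − 55) is a two-sided inverse to h, so every y ∈ ℤ/69ℤ has a preimage.
Thus h is surjective.
Since h is surjective, we find h⁻¹(40): we need 50x ≡ 40 − 55 ≡ 54 (mod 69). Using 50⁻¹ = 29: x ≡ 29·54 = 1566 = 22·69 + 48, so x = 48.
Check: h(48) = 50·48 + 55 = 2455 = 35·69 + 40 ≡ 40 (mod 69).

48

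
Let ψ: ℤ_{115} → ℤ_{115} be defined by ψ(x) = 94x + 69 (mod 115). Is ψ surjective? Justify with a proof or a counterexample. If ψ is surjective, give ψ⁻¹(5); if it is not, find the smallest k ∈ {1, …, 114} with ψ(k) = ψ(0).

Since gcd(94, 115) = 1, 94 is invertible modulo 115. Euclid's algorithm: 115 = 1·94 + 21, 94 = 4·21 + 10, 21 = 2·10 + 1; back-substituting gives 1 = 104·94 − 85·115, so 94⁻¹ ≡ 104 (mod 115).
For any y ∈ ℤ_{115}, x = 104(y − 69) mod 115 satisfies ψ(x) = 94·104(y − 69) + 69 ≡ y (since 94·104 ≡ 1 mod 115). So every y has a preimage.
Hence ψ is surjective.
Since ψ is surjective, we find ψ⁻¹(5): we need 94x ≡ 5 − 69 ≡ 51 (mod 115). Using 94⁻¹ = 104: x ≡ 104·51 = 5304 = 46·115 + 14, so x = 14.
Check: ψ(14) = 94·14 + 69 = 1385 = 12·115 + 5 ≡ 5 (mod 115).

14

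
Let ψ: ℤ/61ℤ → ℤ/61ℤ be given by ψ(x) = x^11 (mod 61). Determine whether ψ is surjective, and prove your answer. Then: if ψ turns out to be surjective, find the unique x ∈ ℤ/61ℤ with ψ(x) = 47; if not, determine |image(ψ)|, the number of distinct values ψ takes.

13

Since 61 is prime, the nonzero elements of ℤ/61ℤ form a cyclic group of order 60.
As gcd(11, 60) = 1, raising to the 11th power is a bijection on this group: if s^11 ≡ t^11 then (st^{−1})^11 = 1, and the only element of order dividing gcd(11, 60) = 1 is 1, so s = t.
With ψ(0) = 0 this makes ψ injective on all of ℤ/61ℤ, hence bijective (finite equal-size domain and codomain). In particular ψ is surjective.
Since ψ is surjective, we find the preimage of 47. The inverse of x ↦ x^11 on (ℤ/61ℤ)^× is x ↦ x^11, because 11·11 = 121 = 2·60 + 1 ≡ 1 (mod 60) and x^{60} = 1 for x ≠ 0 (Fermat). So ψ⁻¹(47) = 47^11 mod 61.
Repeated squaring mod 61: 47^1 ≡ 47, 47^2 ≡ 47² = 2209 ≡ 13, 47^4 ≡ 13² = 169 ≡ 47, 47^8 ≡ 47² = 2209 ≡ 13. Since 11 = 8 + 2 + 1, 47^11 ≡ 13·13·47: 13·13 = 169 ≡ 47, then 47·47 = 2209 ≡ 13. So 47^11 ≡ 13 (mod 61).
Hence ψ⁻¹(47) = 13.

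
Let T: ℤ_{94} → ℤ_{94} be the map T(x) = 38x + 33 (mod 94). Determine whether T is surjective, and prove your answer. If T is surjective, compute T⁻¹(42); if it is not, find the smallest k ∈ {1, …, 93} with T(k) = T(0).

Recall that surjectivity means every element of the codomain has a preimage under T.
Since gcd(38, 94) = 2, we have 38x ≡ 0 (mod 2) for all x, so T(x) ≡ 1 (mod 2).
But 0 ≢ 1 (mod 2), so 0 ∈ ℤ_{94} has no preimage. Thus T is not surjective.
Since T is not surjective, we find the least positive k with T(k) = T(0): this means 38k ≡ 0 (mod 94), i.e. 94 ∣ 38k. Since gcd(38, 94) = 2, dividing through by 2 this holds exactly when 47 ∣ 19k, and as gcd(19, 47) = 1, exactly when 47 ∣ k.
The smallest positive such k is 47.

47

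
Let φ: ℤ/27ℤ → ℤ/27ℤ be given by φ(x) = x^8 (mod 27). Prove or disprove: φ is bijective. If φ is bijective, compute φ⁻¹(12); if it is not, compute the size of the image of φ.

10

φ(0) = 0^8 = 0.
φ(3): Repeated squaring mod 27: 3^1 ≡ 3, 3^2 ≡ 3² = 9, 3^4 ≡ 9² = 81 ≡ 0, 3^8 ≡ 0² = 0. So 3^8 ≡ 0 (mod 27).
So φ(0) = φ(3) = 0 while 0 ≠ 3, hence φ is not injective, hence not bijective.
Since φ is not bijective, we determine |image(φ)|. Computing x^8 mod 27 for each x (by repeated squaring, reducing mod 27 at every step), the values φ(0), φ(1), …, φ(26) are: 0, 1, 13, 0, 7, 16, 0, 4, 10, 0, 19, 22, 0, 25, 25, 0, 22, 19, 0, 10, 4, 0, 16, 7, 0, 13, 1.
The distinct values are {0, 1, 4, 7, 10, 13, 16, 19, 22, 25}; there are 10 of them.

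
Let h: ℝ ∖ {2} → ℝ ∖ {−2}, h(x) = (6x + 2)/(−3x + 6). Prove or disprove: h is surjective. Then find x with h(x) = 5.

For any y ≠ −2, solving y(−3x + 6) = 6x + 2 for x gives a well-defined x ≠ 2. So h is surjective.
Solving h(x) = 5: cross-multiplying gives 6x + 2 = 5(−3x + 6), which rearranges to 21x = 28, so x = 4/3.

4/3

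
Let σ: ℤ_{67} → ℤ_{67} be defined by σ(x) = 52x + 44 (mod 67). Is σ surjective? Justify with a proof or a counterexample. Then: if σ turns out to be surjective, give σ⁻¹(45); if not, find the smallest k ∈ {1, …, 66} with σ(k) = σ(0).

58

Recall that surjectivity means every element of the codomain has a preimage under σ.
Since gcd(52, 67) = 1, 52 is invertible modulo 67. Euclid's algorithm: 67 = 1·52 + 15, 52 = 3·15 + 7, 15 = 2·7 + 1; back-substituting gives 1 = 58·52 − 45·67, so 52⁻¹ ≡ 58 (mod 67).
Then y ↦ 58(y − 44) is a two-sided inverse to σ, so every y ∈ ℤ_{67} has a preimage.
Thus σ is surjective.
Since σ is surjective, we compute σ⁻¹(45): solve 52x + 44 ≡ 45 (mod 67), i.e. 52x ≡ 1 (mod 67).
Multiplying by 52⁻¹ = 58 gives x ≡ 58·1 = 58 ≡ 58 (mod 67).
Check: σ(58) = 52·58 + 44 = 3060 = 45·67 + 45 ≡ 45 (mod 67).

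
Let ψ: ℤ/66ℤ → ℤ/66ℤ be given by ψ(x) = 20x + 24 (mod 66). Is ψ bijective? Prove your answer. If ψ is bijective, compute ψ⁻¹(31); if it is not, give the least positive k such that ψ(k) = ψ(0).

We have gcd(20, 66) = 2 > 1. Taking u = 0 and v = 33: ψ(0) = 24 and ψ(33) = 20·33 + 24 = 684 ≡ 24 (mod 66).
So ψ(0) = ψ(33) while 0 ≠ 33, therefore ψ is not injective, hence not bijective.
Since ψ is not bijective, we find the least positive k with ψ(k) = ψ(0): this means 20k ≡ 0 (mod 66), i.e. 66 ∣ 20k. Since gcd(20, 66) = 2, dividing through by 2 this holds exactly when 33 ∣ 10k, and as gcd(10, 33) = 1, exactly when 33 ∣ k.
The smallest positive such k is 33.

33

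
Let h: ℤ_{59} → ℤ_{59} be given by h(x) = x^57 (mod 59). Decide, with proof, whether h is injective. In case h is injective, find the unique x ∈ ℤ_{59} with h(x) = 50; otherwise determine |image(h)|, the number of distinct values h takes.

13

Since 59 is prime, the nonzero elements of ℤ_{59} form a cyclic group of order 58.
As gcd(57, 58) = 1, raising to the 57th power is a bijection on this group: if u^57 ≡ v^57 then (uv^{−1})^57 = 1, and the only element of order dividing gcd(57, 58) = 1 is 1, so u = v.
With h(0) = 0 this makes h injective on all of ℤ_{59}, hence bijective (finite equal-size domain and codomain). In particular h is injective.
Since h is injective, we find the preimage of 50. The inverse of x ↦ x^57 on (ℤ_{59})^× is x ↦ x^57, because 57·57 = 3249 = 56·58 + 1 ≡ 1 (mod 58) and x^{58} = 1 for x ≠ 0 (Fermat). So h⁻¹(50) = 50^57 mod 59.
Repeated squaring mod 59: 50^1 ≡ 50, 50^2 ≡ 50² = 2500 ≡ 22, 50^4 ≡ 22² = 484 ≡ 12, 50^8 ≡ 12² = 144 ≡ 26, 50^16 ≡ 26² = 676 ≡ 27, 50^32 ≡ 27² = 729 ≡ 21. Since 57 = 32 + 16 + 8 + 1, 50^57 ≡ 21·27·26·50: 21·27 = 567 ≡ 36, then 36·26 = 936 ≡ 51, then 51·50 = 2550 ≡ 13. So 50^57 ≡ 13 (mod 59).
Hence h⁻¹(50) = 13.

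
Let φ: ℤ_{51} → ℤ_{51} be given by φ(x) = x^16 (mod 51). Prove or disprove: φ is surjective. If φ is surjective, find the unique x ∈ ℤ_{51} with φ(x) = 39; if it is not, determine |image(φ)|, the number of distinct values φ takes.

4

φ(1) = 1^16 = 1.
φ(2): Repeated squaring mod 51: 2^1 ≡ 2, 2^2 ≡ 2² = 4, 2^4 ≡ 4² = 16, 2^8 ≡ 16² = 256 ≡ 1, 2^16 ≡ 1² = 1. So 2^16 ≡ 1 (mod 51).
So φ(1) = φ(2) = 1 while 1 ≠ 2, so φ is not injective.
A non-injective map from the 51-element set ℤ_{51} to itself takes at most 50 distinct values, so it cannot be surjective. Therefore φ is not surjective.
Since φ is not surjective, we determine |image(φ)|. Computing x^16 mod 51 for each x (by repeated squaring, reducing mod 51 at every step), the values φ(0), φ(1), …, φ(50) are: 0, 1, 1, 18, 1, 1, 18, 1, 1, 18, 1, 1, 18, 1, 1, 18, 1, 34, 18, 1, 1, 18, 1, 1, 18, 1, 1, 18, 1, 1, 18, 1, 1, 18, 34, 1, 18, 1, 1, 18, 1, 1, 18, 1, 1, 18, 1, 1, 18, 1, 1.
The distinct values are {0, 1, 18, 34}; there are 4 of them.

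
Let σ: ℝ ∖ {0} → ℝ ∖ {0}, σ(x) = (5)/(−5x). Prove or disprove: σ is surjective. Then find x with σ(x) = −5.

1/5

For any y ≠ 0, solving y(−5x) = 5 for x gives a well-defined x ≠ 0. So σ is surjective.
Solving σ(x) = −5: cross-multiplying gives 5 = −5(−5x), which rearranges to −25x = −5, so x = 1/5.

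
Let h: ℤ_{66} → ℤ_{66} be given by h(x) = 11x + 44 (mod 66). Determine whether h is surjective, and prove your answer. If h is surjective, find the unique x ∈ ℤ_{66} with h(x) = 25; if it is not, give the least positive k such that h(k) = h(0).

Recall: surjectivity means every element of the codomain has a preimage under h.
Since gcd(11, 66) = 11, we have 11x ≡ 0 (mod 11) for all x, so h(x) ≡ 0 (mod 11).
But 1 ≢ 0 (mod 11), so 1 ∈ ℤ_{66} has no preimage. So h is not surjective.
Since h is not surjective, we find the least positive k with h(k) = h(0): this means 11k ≡ 0 (mod 66), i.e. 66 ∣ 11k. Since gcd(11, 66) = 11, dividing through by 11 this holds exactly when 6 ∣ k.
The smallest positive such k is 6.

6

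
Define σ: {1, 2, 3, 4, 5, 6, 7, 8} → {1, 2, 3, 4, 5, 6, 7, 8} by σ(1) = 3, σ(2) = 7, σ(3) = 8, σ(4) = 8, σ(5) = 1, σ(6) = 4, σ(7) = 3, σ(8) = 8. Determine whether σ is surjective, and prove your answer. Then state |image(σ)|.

5

No element maps to 2, so σ is not surjective.
The image of σ is {1, 3, 4, 7, 8}, which has 5 elements.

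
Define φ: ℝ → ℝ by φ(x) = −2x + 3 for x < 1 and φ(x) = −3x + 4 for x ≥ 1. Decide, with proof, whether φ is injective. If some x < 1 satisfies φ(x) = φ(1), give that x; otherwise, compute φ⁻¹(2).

1/2

Both pieces are strictly decreasing (slopes −2 and −3), so each is injective on its own interval.
The left piece maps (−∞, 1) onto (1, ∞); the right piece maps [1, ∞) onto (−∞, 1].
These images are disjoint, so no value is attained by both pieces. Hence φ is injective.
Because the two images are disjoint, no x < 1 has φ(x) = φ(1), so we compute φ⁻¹(2): 2 lies in (1, ∞), so solve −2x + 3 = 2: x = (2 − 3)/(−2) = 1/2.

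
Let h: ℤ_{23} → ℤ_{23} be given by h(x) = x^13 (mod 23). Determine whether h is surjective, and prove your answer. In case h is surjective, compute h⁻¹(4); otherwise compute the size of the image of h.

2

Since 23 is prime, the nonzero elements of ℤ_{23} form a cyclic group of order 22.
As gcd(13, 22) = 1, raising to the 13th power is a bijection on this group: if a^13 ≡ b^13 then (ab^{−1})^13 = 1, and the only element of order dividing gcd(13, 22) = 1 is 1, so a = b.
With h(0) = 0 this makes h injective on all of ℤ_{23}, hence bijective (finite equal-size domain and codomain). In particular h is surjective.
Since h is surjective, we find the preimage of 4. The inverse of x ↦ x^13 on (ℤ_{23})^× is x ↦ x^17, because 13·17 = 221 = 10·22 + 1 ≡ 1 (mod 22) and x^{22} = 1 for x ≠ 0 (Fermat). So h⁻¹(4) = 4^17 mod 23.
Repeated squaring mod 23: 4^1 ≡ 4, 4^2 ≡ 4² = 16, 4^4 ≡ 16² = 256 ≡ 3, 4^8 ≡ 3² = 9, 4^16 ≡ 9² = 81 ≡ 12. Since 17 = 16 + 1, 4^17 ≡ 12·4: 12·4 = 48 ≡ 2. So 4^17 ≡ 2 (mod 23).
Hence h⁻¹(4) = 2.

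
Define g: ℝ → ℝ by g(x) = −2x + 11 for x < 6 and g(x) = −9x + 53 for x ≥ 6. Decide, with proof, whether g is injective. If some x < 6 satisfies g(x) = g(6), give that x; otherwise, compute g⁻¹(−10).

Both pieces are strictly decreasing (slopes −2 and −9), so each is injective on its own interval.
The left piece maps (−∞, 6) onto (−1, ∞); the right piece maps [6, ∞) onto (−∞, −1].
These images are disjoint, so no value is attained by both pieces. Therefore g is injective.
Because the two images are disjoint, no x < 6 has g(x) = g(6), so we compute g⁻¹(−10): −10 lies in (−∞, −1], so solve −9x + 53 = −10: x = (−10 − 53)/(−9) = 7.

7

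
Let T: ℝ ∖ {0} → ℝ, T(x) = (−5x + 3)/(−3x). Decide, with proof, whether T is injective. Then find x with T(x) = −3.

3/14

Suppose T(x_1) = T(x_2). Cross-multiplying: (−5x_1 + 3)(−3x_2) = (−5x_2 + 3)(−3x_1).
Expanding both sides and cancelling the symmetric terms leaves 9·(x_1 − x_2) = 0. Since 9 ≠ 0, x_1 = x_2. Therefore T is injective.
Solving T(x) = −3: cross-multiplying gives −5x + 3 = −3(−3x), which rearranges to −14x = −3, so x = 3/14.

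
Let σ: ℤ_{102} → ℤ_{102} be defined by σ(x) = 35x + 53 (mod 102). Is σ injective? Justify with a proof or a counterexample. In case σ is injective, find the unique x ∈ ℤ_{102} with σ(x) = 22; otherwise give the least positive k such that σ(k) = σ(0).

37

By definition, σ is injective when σ(s) = σ(t) forces s = t.
Suppose σ(s) = σ(t) in ℤ_{102}. Then 35s + 53 ≡ 35t + 53 (mod 102), thus 35(s − t) ≡ 0 (mod 102).
Since gcd(35, 102) = 1, 35 is invertible modulo 102, therefore s − t ≡ 0 (mod 102), i.e. s = t.
So σ is injective.
We now compute 35⁻¹ mod 102 explicitly. Euclid's algorithm: 102 = 2·35 + 32, 35 = 1·32 + 3, 32 = 10·3 + 2, 3 = 1·2 + 1; back-substituting gives 1 = 35·35 − 12·102, so 35⁻¹ ≡ 35 (mod 102).
Since σ is injective, we find σ⁻¹(22): we need 35x ≡ 22 − 53 ≡ 71 (mod 102). Using 35⁻¹ = 35: x ≡ 35·71 = 2485 = 24·102 + 37, so x = 37.
Check: σ(37) = 35·37 + 53 = 1348 = 13·102 + 22 ≡ 22 (mod 102).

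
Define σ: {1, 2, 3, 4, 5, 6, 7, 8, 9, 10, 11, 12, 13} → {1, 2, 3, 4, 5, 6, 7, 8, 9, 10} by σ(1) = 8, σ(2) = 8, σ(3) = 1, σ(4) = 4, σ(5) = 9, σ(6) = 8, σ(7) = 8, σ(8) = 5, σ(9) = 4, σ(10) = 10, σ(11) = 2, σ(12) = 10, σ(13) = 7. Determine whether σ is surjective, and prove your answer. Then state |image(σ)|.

8

No element maps to 3, so σ is not surjective.
The image of σ is {1, 2, 4, 5, 7, 8, 9, 10}, which has 8 elements.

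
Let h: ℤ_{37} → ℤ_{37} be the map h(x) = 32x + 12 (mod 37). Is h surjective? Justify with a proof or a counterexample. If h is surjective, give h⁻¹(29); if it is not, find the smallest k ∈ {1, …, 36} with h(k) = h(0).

4

Recall that h is surjective if every y in the codomain equals h(x) for some x in the domain.
Since gcd(32, 37) = 1, 32 is invertible modulo 37. Euclid's algorithm: 37 = 1·32 + 5, 32 = 6·5 + 2, 5 = 2·2 + 1; back-substituting gives 1 = 22·32 − 19·37, so 32⁻¹ ≡ 22 (mod 37).
For any y ∈ ℤ_{37}, x = 22(y − 12) mod 37 satisfies h(x) = 32·22(y − 12) + 12 ≡ y (since 32·22 ≡ 1 mod 37). So every y has a preimage.
Therefore h is surjective.
Since h is surjective, we compute h⁻¹(29): solve 32x + 12 ≡ 29 (mod 37), i.e. 32x ≡ 17 (mod 37).
Multiplying by 32⁻¹ = 22 gives x ≡ 22·17 = 374 = 10·37 + 4 ≡ 4 (mod 37).
Check: h(4) = 32·4 + 12 = 140 = 3·37 + 29 ≡ 29 (mod 37).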